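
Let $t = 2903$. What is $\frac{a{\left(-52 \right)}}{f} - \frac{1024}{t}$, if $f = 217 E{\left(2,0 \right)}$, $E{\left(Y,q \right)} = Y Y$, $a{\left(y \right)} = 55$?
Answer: $- \frac{729167}{2519804} \approx -0.28937$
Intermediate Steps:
$E{\left(Y,q \right)} = Y^{2}$
$f = 868$ ($f = 217 \cdot 2^{2} = 217 \cdot 4 = 868$)
$\frac{a{\left(-52 \right)}}{f} - \frac{1024}{t} = \frac{55}{868} - \frac{1024}{2903} = - \frac{729167}{2519804}$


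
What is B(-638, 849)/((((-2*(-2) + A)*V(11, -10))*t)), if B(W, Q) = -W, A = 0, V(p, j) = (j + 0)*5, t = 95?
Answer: -319/9500 ≈ -0.033579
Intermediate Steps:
V(p, j) = 5*j (V(p, j) = j*5 = 5*j)
B(-638, 849)/((((-2*(-2) + A)*V(11, -10))*t)) = (-1*(-638))/((((-2*(-2) + 0)*(5*(-10)))*95)) = 638/((((4 + 0)*(-50))*95)) = 638/(((4*(-50))*95)) = 638/((-200*95)) = 638/(-19000) = 638*(-1/19000) = -319/9500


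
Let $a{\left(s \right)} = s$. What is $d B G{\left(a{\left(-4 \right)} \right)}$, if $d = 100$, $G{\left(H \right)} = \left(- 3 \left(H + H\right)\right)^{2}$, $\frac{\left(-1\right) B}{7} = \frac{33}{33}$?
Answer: $-403200$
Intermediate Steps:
$B = -7$ ($B = - 7 \cdot \frac{33}{33} = - 7 \cdot 33 \cdot \frac{1}{33} = \left(-7\right) 1 = -7$)
$G{\left(H \right)} = 36 H^{2}$ ($G{\left(H \right)} = \left(- 3 \cdot 2 H\right)^{2} = \left(- 6 H\right)^{2} = 36 H^{2}$)
$d B G{\left(a{\left(-4 \right)} \right)} = 100 \left(-7\right) 36 \left(-4\right)^{2} = - 700 \cdot 36 \cdot 16 = \left(-700\right) 576 = -403200$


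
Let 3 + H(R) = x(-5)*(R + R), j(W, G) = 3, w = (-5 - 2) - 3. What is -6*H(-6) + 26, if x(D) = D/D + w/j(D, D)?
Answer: -124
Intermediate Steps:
w = -10 (w = -7 - 3 = -10)
x(D) = -7/3 (x(D) = D/D - 10/3 = 1 - 10*⅓ = 1 - 10/3 = -7/3)
H(R) = -3 - 14*R/3 (H(R) = -3 - 7*(R + R)/3 = -3 - 14*R/3)
-6*H(-6) + 26 = -6*(-3 - 14/3*(-6)) + 26 = -6*(-3 + 28) + 26 = -6*25 + 26 = -150 + 26 = -124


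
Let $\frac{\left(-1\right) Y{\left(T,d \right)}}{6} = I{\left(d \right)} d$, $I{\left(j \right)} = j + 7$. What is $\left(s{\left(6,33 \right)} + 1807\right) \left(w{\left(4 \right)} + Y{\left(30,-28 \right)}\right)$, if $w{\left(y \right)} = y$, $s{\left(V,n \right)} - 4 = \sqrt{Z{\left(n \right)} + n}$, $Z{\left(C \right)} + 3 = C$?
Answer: $-6381964 - 10572 \sqrt{7} \approx -6.4099 \cdot 10^{6}$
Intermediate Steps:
$I{\left(j \right)} = 7 + j$
$Y{\left(T,d \right)} = - 6 d \left(7 + d\right)$ ($Y{\left(T,d \right)} = - 6 \left(7 + d\right) d = - 6 d \left(7 + d\right)$)
$Z{\left(C \right)} = -3 + C$
$s{\left(V,n \right)} = 4 + \sqrt{-3 + 2 n}$ ($s{\left(V,n \right)} = 4 + \sqrt{\left(-3 + n\right) + n} = 4 + \sqrt{-3 + 2 n}$)
$\left(s{\left(6,33 \right)} + 1807\right) \left(w{\left(4 \right)} + Y{\left(30,-28 \right)}\right) = \left(\left(4 + \sqrt{-3 + 2 \cdot 33}\right) + 1807\right) \left(4 - - 168 \left(7 - 28\right)\right) = \left(\left(4 + \sqrt{-3 + 66}\right) + 1807\right) \left(4 - \left(-168\right) \left(-21\right)\right) = \left(\left(4 + \sqrt{63}\right) + 1807\right) \left(4 - 3528\right) = \left(\left(4 + 3 \sqrt{7}\right) + 1807\right) \left(-3524\right) = \left(1811 + 3 \sqrt{7}\right) \left(-3524\right) = -6381964 - 10572 \sqrt{7}$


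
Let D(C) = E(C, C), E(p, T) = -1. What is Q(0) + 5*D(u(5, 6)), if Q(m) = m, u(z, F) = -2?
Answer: -5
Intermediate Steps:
D(C) = -1
Q(0) + 5*D(u(5, 6)) = 0 + 5*(-1) = 0 - 5 = -5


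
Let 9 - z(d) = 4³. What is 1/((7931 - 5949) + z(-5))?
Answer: 1/1927 ≈ 0.00051894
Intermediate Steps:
z(d) = -55 (z(d) = 9 - 1*4³ = 9 - 1*64 = 9 - 64 = -55)
1/((7931 - 5949) + z(-5)) = 1/((7931 - 5949) - 55) = 1/(1982 - 55) = 1/1927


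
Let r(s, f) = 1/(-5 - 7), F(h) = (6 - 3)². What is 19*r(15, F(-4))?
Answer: -19/12 ≈ -1.5833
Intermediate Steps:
F(h) = 9 (F(h) = 3² = 9)
r(s, f) = -1/12 (r(s, f) = 1/(-12) = -1/12)
19*r(15, F(-4)) = 19*(-1/12) = -19/12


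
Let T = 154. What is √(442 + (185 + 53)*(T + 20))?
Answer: √41854 ≈ 204.58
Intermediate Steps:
√(442 + (185 + 53)*(T + 20)) = √(442 + (185 + 53)*(154 + 20)) = √(442 + 238*174) = √(442 + 41412) = √41854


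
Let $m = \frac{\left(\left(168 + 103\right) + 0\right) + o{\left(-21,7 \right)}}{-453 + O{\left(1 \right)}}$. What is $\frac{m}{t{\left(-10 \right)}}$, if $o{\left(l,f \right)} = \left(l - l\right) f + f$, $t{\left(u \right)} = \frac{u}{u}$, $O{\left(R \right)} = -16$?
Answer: $- \frac{278}{469} \approx -0.59275$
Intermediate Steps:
$t{\left(u \right)} = 1$
$o{\left(l,f \right)} = f$ ($o{\left(l,f \right)} = 0 f + f = 0 + f = f$)
$m = - \frac{278}{469}$ ($m = \frac{\left(\left(168 + 103\right) + 0\right) + 7}{-453 - 16} = \frac{\left(271 + 0\right) + 7}{-469} = \left(271 + 7\right) \left(- \frac{1}{469}\right) = 278 \left(- \frac{1}{469}\right) = - \frac{278}{469} \approx -0.59275$)
$\frac{m}{t{\left(-10 \right)}} = - \frac{278}{469 \cdot 1} = \left(- \frac{278}{469}\right) 1 = - \frac{278}{469}$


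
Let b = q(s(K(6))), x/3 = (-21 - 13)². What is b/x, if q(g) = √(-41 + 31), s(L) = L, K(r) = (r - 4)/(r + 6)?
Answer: I*√10/3468 ≈ 0.00091184*I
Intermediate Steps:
K(r) = (-4 + r)/(6 + r)
x = 3468 (x = 3*(-21 - 13)² = 3*(-34)² = 3*1156 = 3468)
q(g) = I*√10 (q(g) = √(-10) = I*√10)
b = I*√10 ≈ 3.1623*I
b/x = (I*√10)/3468 = (I*√10)*(1/3468) = I*√10/3468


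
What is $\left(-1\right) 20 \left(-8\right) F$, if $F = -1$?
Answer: $-160$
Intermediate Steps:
$\left(-1\right) 20 \left(-8\right) F = \left(-1\right) 20 \left(-8\right) \left(-1\right) = \left(-20\right) \left(-8\right) \left(-1\right) = 160 \left(-1\right) = -160$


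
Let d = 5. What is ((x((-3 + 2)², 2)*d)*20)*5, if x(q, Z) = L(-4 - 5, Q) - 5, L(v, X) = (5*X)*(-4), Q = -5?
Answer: 47500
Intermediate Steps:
L(v, X) = -20*X
x(q, Z) = 95 (x(q, Z) = -20*(-5) - 5 = 100 - 5 = 95)
((x((-3 + 2)², 2)*d)*20)*5 = ((95*5)*20)*5 = (475*20)*5 = 9500*5 = 47500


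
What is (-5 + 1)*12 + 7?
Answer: -41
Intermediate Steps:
(-5 + 1)*12 + 7 = -4*12 + 7 = -48 + 7 = -41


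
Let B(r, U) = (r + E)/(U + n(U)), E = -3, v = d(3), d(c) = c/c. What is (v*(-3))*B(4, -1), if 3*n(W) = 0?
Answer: 3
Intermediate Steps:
d(c) = 1
v = 1
n(W) = 0 (n(W) = (⅓)*0 = 0)
B(r, U) = (-3 + r)/U (B(r, U) = (r - 3)/(U + 0) = (-3 + r)/U)
(v*(-3))*B(4, -1) = (1*(-3))*((-3 + 4)/(-1)) = -(-3) = -3*(-1) = 3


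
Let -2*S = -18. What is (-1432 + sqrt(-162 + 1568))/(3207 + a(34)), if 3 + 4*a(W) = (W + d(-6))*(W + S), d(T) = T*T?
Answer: -5728/15835 + 4*sqrt(1406)/15835 ≈ -0.35226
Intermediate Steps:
d(T) = T**2
S = 9 (S = -1/2*(-18) = 9)
a(W) = -3/4 + (9 + W)*(36 + W)/4 (a(W) = -3/4 + ((W + (-6)**2)*(W + 9))/4 = -3/4 + ((W + 36)*(9 + W))/4 = -3/4 + ((36 + W)*(9 + W))/4 = -3/4 + ((9 + W)*(36 + W))/4 = -3/4 + (9 + W)*(36 + W)/4)
(-1432 + sqrt(-162 + 1568))/(3207 + a(34)) = (-1432 + sqrt(-162 + 1568))/(3207 + (321/4 + (1/4)*34**2 + (45/4)*34)) = (-1432 + sqrt(1406))/(3207 + (321/4 + (1/4)*1156 + 765/2)) = (-1432 + sqrt(1406))/(3207 + (321/4 + 289 + 765/2)) = (-1432 + sqrt(1406))/(3207 + 3007/4) = (-1432 + sqrt(1406))/(15835/4) = (-1432 + sqrt(1406))*(4/15835) = -5728/15835 + 4*sqrt(1406)/15835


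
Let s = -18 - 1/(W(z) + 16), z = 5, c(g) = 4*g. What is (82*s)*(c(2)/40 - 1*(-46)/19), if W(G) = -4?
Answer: -738451/190 ≈ -3886.6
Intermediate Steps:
s = -217/12 (s = -18 - 1/(-4 + 16) = -18 - 1/12 = -217/12 ≈ -18.083)
(82*s)*(c(2)/40 - 1*(-46)/19) = (82*(-217/12))*((4*2)/40 - 1*(-46)/19) = -8897*(8*(1/40) + 46*(1/19))/6 = -8897*(⅕ + 46/19)/6 = -8897/6*249/95 = -738451/190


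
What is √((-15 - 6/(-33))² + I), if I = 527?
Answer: 4*√5646/11 ≈ 27.324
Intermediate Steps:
√((-15 - 6/(-33))² + I) = √((-15 - 6/(-33))² + 527) = √((-15 - 6*(-1/33))² + 527) = √((-15 + 2/11)² + 527) = √((-163/11)² + 527) = √(26569/121 + 527) = √(90336/121) = 4*√5646/11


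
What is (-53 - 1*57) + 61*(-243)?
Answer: -14933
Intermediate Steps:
(-53 - 1*57) + 61*(-243) = (-53 - 57) - 14823 = -110 - 14823 = -14933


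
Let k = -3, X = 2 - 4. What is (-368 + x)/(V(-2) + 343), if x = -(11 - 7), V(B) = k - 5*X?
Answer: -186/175 ≈ -1.0629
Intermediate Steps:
X = -2
V(B) = 7 (V(B) = -3 - 5*(-2) = -3 + 10 = 7)
x = -4 (x = -1*4 = -4)
(-368 + x)/(V(-2) + 343) = (-368 - 4)/(7 + 343) = -372/350 = -372*1/350 = -186/175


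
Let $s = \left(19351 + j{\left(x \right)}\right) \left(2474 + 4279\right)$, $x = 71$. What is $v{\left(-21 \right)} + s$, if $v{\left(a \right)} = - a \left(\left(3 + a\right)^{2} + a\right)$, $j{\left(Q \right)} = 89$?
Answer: $131284683$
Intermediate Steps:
$v{\left(a \right)} = - a \left(a + \left(3 + a\right)^{2}\right)$
$s = 131278320$ ($s = \left(19351 + 89\right) \left(2474 + 4279\right) = 19440 \cdot 6753 = 131278320$)
$v{\left(-21 \right)} + s = \left(-1\right) \left(-21\right) \left(-21 + \left(3 - 21\right)^{2}\right) + 131278320 = \left(-1\right) \left(-21\right) \left(-21 + \left(-18\right)^{2}\right) + 131278320 = \left(-1\right) \left(-21\right) \left(-21 + 324\right) + 131278320 = \left(-1\right) \left(-21\right) 303 + 131278320 = 6363 + 131278320 = 131284683$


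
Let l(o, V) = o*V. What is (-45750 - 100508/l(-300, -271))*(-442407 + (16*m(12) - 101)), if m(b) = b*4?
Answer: 82154264245196/4065 ≈ 2.0210e+10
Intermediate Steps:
m(b) = 4*b
l(o, V) = V*o
(-45750 - 100508/l(-300, -271))*(-442407 + (16*m(12) - 101)) = (-45750 - 100508/((-271*(-300))))*(-442407 + (16*(4*12) - 101)) = (-45750 - 100508/81300)*(-442407 + (16*48 - 101)) = (-45750 - 100508*1/81300)*(-442407 + (768 - 101)) = (-45750 - 25127/20325)*(-442407 + 667) = -929893877/20325*(-441740) = 82154264245196/4065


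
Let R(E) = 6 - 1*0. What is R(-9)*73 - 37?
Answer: 401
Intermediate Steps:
R(E) = 6 (R(E) = 6 + 0 = 6)
R(-9)*73 - 37 = 6*73 - 37 = 438 - 37 = 401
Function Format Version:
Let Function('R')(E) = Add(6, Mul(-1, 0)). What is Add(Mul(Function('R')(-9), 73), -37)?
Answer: 401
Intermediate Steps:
Function('R')(E) = 6 (Function('R')(E) = Add(6, 0) = 6)
Add(Mul(Function('R')(-9), 73), -37) = Add(Mul(6, 73), -37) = Add(438, -37) = 401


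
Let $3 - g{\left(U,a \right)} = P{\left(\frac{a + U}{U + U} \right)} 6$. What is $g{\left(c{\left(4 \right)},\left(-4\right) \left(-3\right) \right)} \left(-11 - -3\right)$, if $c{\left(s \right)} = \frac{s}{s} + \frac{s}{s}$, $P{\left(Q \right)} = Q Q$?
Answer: $564$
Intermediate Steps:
$P{\left(Q \right)} = Q^{2}$
$c{\left(s \right)} = 2$ ($c{\left(s \right)} = 1 + 1 = 2$)
$g{\left(U,a \right)} = 3 - \frac{3 \left(U + a\right)^{2}}{2 U^{2}}$ ($g{\left(U,a \right)} = 3 - \left(\frac{a + U}{U + U}\right)^{2} \cdot 6 = 3 - \left(\frac{U + a}{2 U}\right)^{2} \cdot 6 = 3 - \frac{\left(U + a\right)^{2}}{4 U^{2}} \cdot 6 = 3 - \frac{3 \left(U + a\right)^{2}}{2 U^{2}}$)
$g{\left(c{\left(4 \right)},\left(-4\right) \left(-3\right) \right)} \left(-11 - -3\right) = \left(3 - \frac{3 \left(2 - -12\right)^{2}}{2 \cdot 4}\right) \left(-11 - -3\right) = \left(3 - \frac{3 \left(2 + 12\right)^{2}}{8}\right) \left(-11 + 3\right) = \left(3 - \frac{3 \cdot 14^{2}}{8}\right) \left(-8\right) = \left(3 - \frac{3}{8} \cdot 196\right) \left(-8\right) = \left(3 - \frac{147}{2}\right) \left(-8\right) = \left(- \frac{141}{2}\right) \left(-8\right) = 564$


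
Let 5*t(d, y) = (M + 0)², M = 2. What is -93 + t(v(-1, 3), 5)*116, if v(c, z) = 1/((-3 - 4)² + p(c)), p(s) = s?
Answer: -⅕ ≈ -0.20000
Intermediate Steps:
v(c, z) = 1/(49 + c) (v(c, z) = 1/((-3 - 4)² + c) = 1/((-7)² + c) = 1/(49 + c))
t(d, y) = ⅘ (t(d, y) = (2 + 0)²/5 = (⅕)*2² = (⅕)*4 = ⅘)
-93 + t(v(-1, 3), 5)*116 = -93 + (⅘)*116 = -93 + 464/5 = -⅕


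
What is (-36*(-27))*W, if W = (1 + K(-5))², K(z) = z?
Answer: 15552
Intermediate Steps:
W = 16 (W = (1 - 5)² = (-4)² = 16)
(-36*(-27))*W = -36*(-27)*16 = 972*16 = 15552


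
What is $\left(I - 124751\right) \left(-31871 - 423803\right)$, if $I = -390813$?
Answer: $234929110136$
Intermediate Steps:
$\left(I - 124751\right) \left(-31871 - 423803\right) = \left(-390813 - 124751\right) \left(-31871 - 423803\right) = \left(-515564\right) \left(-455674\right) = 234929110136$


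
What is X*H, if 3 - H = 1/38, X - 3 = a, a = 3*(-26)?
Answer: -8475/38 ≈ -223.03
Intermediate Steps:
a = -78
X = -75 (X = 3 - 78 = -75)
H = 113/38 (H = 3 - 1/38 = 113/38 ≈ 2.9737)
X*H = -75*113/38 = -8475/38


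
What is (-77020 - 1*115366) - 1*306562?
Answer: -498948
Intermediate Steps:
(-77020 - 1*115366) - 1*306562 = (-77020 - 115366) - 306562 = -192386 - 306562 = -498948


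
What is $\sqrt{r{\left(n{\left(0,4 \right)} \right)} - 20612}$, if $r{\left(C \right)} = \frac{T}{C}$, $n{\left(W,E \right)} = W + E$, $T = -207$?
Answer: $\frac{i \sqrt{82655}}{2} \approx 143.75 i$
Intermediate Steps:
$n{\left(W,E \right)} = E + W$
$r{\left(C \right)} = - \frac{207}{C}$
$\sqrt{r{\left(n{\left(0,4 \right)} \right)} - 20612} = \sqrt{- \frac{207}{4 + 0} - 20612} = \sqrt{- \frac{207}{4} - 20612} = \sqrt{- \frac{82655}{4}} = \frac{i \sqrt{82655}}{2}$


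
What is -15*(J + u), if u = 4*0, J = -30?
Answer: 450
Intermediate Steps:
u = 0
-15*(J + u) = -15*(-30 + 0) = -15*(-30) = 450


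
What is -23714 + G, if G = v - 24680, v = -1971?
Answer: -50365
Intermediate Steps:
G = -26651 (G = -1971 - 24680 = -26651)
-23714 + G = -23714 - 26651 = -50365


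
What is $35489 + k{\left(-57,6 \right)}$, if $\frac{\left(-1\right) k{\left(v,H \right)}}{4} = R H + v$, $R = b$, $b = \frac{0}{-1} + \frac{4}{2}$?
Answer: $35669$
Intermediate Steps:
$b = 2$ ($b = 0 \left(-1\right) + 4 \cdot \frac{1}{2} = 0 + 2 = 2$)
$R = 2$
$k{\left(v,H \right)} = - 8 H - 4 v$ ($k{\left(v,H \right)} = - 4 \left(2 H + v\right) = - 4 \left(v + 2 H\right) = - 8 H - 4 v$)
$35489 + k{\left(-57,6 \right)} = 35489 - -180 = 35489 + \left(-48 + 228\right) = 35489 + 180 = 35669$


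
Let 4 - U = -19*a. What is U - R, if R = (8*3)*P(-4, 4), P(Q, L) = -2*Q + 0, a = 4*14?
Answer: 876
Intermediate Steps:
a = 56
P(Q, L) = -2*Q
U = 1068 (U = 4 - (-19)*56 = 4 - 1*(-1064) = 4 + 1064 = 1068)
R = 192 (R = (8*3)*(-2*(-4)) = 24*8 = 192)
U - R = 1068 - 1*192 = 1068 - 192 = 876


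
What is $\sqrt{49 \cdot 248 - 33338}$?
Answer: $3 i \sqrt{2354} \approx 145.55 i$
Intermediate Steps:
$\sqrt{49 \cdot 248 - 33338} = \sqrt{12152 - 33338} = \sqrt{-21186} = 3 i \sqrt{2354}$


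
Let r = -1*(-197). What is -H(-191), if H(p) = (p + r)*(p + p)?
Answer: 2292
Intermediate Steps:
r = 197
H(p) = 2*p*(197 + p) (H(p) = (p + 197)*(p + p) = (197 + p)*(2*p) = 2*p*(197 + p))
-H(-191) = -2*(-191)*(197 - 191) = -2*(-191)*6 = -1*(-2292) = 2292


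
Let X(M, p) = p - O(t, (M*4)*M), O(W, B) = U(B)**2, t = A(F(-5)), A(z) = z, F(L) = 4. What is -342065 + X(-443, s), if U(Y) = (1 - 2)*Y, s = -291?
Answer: -616219062372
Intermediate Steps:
U(Y) = -Y
t = 4
O(W, B) = B**2 (O(W, B) = (-B)**2 = B**2)
X(M, p) = p - 16*M**4 (X(M, p) = p - ((M*4)*M)**2 = p - ((4*M)*M)**2 = p - (4*M**2)**2 = p - 16*M**4)
-342065 + X(-443, s) = -342065 + (-291 - 16*(-443)**4) = -342065 + (-291 - 16*38513670001) = -342065 + (-291 - 616218720016) = -342065 - 616218720307 = -616219062372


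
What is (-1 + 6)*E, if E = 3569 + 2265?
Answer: 29170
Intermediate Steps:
E = 5834
(-1 + 6)*E = (-1 + 6)*5834 = 5*5834 = 29170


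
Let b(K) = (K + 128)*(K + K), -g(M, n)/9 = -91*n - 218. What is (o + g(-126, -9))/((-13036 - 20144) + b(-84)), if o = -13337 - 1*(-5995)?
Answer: 12751/40572 ≈ 0.31428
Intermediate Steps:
g(M, n) = 1962 + 819*n (g(M, n) = -9*(-91*n - 218) = -9*(-218 - 91*n) = 1962 + 819*n)
o = -7342 (o = -13337 + 5995 = -7342)
b(K) = 2*K*(128 + K) (b(K) = (128 + K)*(2*K) = 2*K*(128 + K))
(o + g(-126, -9))/((-13036 - 20144) + b(-84)) = (-7342 + (1962 + 819*(-9)))/((-13036 - 20144) + 2*(-84)*(128 - 84)) = (-7342 + (1962 - 7371))/(-33180 + 2*(-84)*44) = (-7342 - 5409)/(-33180 - 7392) = -12751/(-40572) = -12751*(-1/40572) = 12751/40572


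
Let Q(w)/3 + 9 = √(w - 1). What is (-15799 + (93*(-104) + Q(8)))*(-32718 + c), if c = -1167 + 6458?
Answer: 699333646 - 82281*√7 ≈ 6.9912e+8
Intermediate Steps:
Q(w) = -27 + 3*√(-1 + w) (Q(w) = -27 + 3*√(w - 1) = -27 + 3*√(-1 + w))
c = 5291
(-15799 + (93*(-104) + Q(8)))*(-32718 + c) = (-15799 + (93*(-104) + (-27 + 3*√(-1 + 8))))*(-32718 + 5291) = (-15799 + (-9672 + (-27 + 3*√7)))*(-27427) = (-15799 + (-9699 + 3*√7))*(-27427) = (-25498 + 3*√7)*(-27427) = 699333646 - 82281*√7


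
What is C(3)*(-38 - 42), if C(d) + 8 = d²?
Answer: -80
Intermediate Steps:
C(d) = -8 + d²
C(3)*(-38 - 42) = (-8 + 3²)*(-38 - 42) = (-8 + 9)*(-80) = 1*(-80) = -80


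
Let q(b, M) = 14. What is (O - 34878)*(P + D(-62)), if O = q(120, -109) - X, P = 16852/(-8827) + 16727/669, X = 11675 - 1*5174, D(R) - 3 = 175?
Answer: -49121436155075/5905263 ≈ -8.3182e+6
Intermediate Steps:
D(R) = 178 (D(R) = 3 + 175 = 178)
X = 6501 (X = 11675 - 5174 = 6501)
P = 136375241/5905263 (P = 16852*(-1/8827) + 16727*(1/669) = -16852/8827 + 16727/669 = 136375241/5905263 ≈ 23.094)
O = -6487 (O = 14 - 1*6501 = 14 - 6501 = -6487)
(O - 34878)*(P + D(-62)) = (-6487 - 34878)*(136375241/5905263 + 178) = -41365*1187512055/5905263 = -49121436155075/5905263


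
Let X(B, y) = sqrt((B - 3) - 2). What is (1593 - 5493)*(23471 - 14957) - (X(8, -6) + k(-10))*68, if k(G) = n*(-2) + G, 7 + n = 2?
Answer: -33204600 - 68*sqrt(3) ≈ -3.3205e+7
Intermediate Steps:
n = -5 (n = -7 + 2 = -5)
X(B, y) = sqrt(-5 + B) (X(B, y) = sqrt((-3 + B) - 2) = sqrt(-5 + B))
k(G) = 10 + G (k(G) = -5*(-2) + G = 10 + G)
(1593 - 5493)*(23471 - 14957) - (X(8, -6) + k(-10))*68 = (1593 - 5493)*(23471 - 14957) - (sqrt(-5 + 8) + (10 - 10))*68 = -3900*8514 - (sqrt(3) + 0)*68 = -33204600 - sqrt(3)*68 = -33204600 - 68*sqrt(3)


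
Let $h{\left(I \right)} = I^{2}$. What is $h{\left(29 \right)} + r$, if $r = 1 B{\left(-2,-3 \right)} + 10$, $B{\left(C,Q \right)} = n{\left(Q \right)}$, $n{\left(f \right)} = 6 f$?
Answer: $833$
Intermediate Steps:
$B{\left(C,Q \right)} = 6 Q$
$r = -8$ ($r = 1 \cdot 6 \left(-3\right) + 10 = 1 \left(-18\right) + 10 = -18 + 10 = -8$)
$h{\left(29 \right)} + r = 29^{2} - 8 = 841 - 8 = 833$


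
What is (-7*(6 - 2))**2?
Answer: 784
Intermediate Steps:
(-7*(6 - 2))**2 = (-7*4)**2 = (-28)**2 = 784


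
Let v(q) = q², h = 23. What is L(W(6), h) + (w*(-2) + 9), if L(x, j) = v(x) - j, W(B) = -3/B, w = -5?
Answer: -15/4 ≈ -3.7500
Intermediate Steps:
L(x, j) = x² - j
L(W(6), h) + (w*(-2) + 9) = ((-3/6)² - 1*23) + (-5*(-2) + 9) = ((-3*⅙)² - 23) + (10 + 9) = ((-½)² - 23) + 19 = (¼ - 23) + 19 = -91/4 + 19 = -15/4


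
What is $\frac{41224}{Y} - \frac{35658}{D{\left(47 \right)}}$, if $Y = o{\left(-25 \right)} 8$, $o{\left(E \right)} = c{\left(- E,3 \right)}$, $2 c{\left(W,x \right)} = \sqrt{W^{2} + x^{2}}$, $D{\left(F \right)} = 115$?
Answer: $- \frac{35658}{115} + \frac{5153 \sqrt{634}}{317} \approx 99.234$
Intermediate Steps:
$c{\left(W,x \right)} = \frac{\sqrt{W^{2} + x^{2}}}{2}$
$o{\left(E \right)} = \frac{\sqrt{9 + E^{2}}}{2}$ ($o{\left(E \right)} = \frac{\sqrt{\left(- E\right)^{2} + 3^{2}}}{2} = \frac{\sqrt{E^{2} + 9}}{2} = \frac{\sqrt{9 + E^{2}}}{2}$)
$Y = 4 \sqrt{634}$ ($Y = \frac{\sqrt{9 + \left(-25\right)^{2}}}{2} \cdot 8 = \frac{\sqrt{9 + 625}}{2} \cdot 8 = \frac{\sqrt{634}}{2} \cdot 8 = 4 \sqrt{634} \approx 100.72$)
$\frac{41224}{Y} - \frac{35658}{D{\left(47 \right)}} = \frac{41224}{4 \sqrt{634}} - \frac{35658}{115} = 41224 \frac{\sqrt{634}}{2536} - \frac{35658}{115} = \frac{5153 \sqrt{634}}{317} - \frac{35658}{115} = - \frac{35658}{115} + \frac{5153 \sqrt{634}}{317}$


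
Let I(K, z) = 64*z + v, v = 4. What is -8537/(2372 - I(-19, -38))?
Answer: -8537/4800 ≈ -1.7785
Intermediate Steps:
I(K, z) = 4 + 64*z (I(K, z) = 64*z + 4 = 4 + 64*z)
-8537/(2372 - I(-19, -38)) = -8537/(2372 - (4 + 64*(-38))) = -8537/(2372 - (4 - 2432)) = -8537/(2372 - 1*(-2428)) = -8537/(2372 + 2428) = -8537/4800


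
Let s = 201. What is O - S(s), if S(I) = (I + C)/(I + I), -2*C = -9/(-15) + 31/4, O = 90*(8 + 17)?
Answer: 36172127/16080 ≈ 2249.5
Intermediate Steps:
O = 2250 (O = 90*25 = 2250)
C = -167/40 (C = -(-9/(-15) + 31/4)/2 = -(-9*(-1/15) + 31*(¼))/2 = -(⅗ + 31/4)/2 = -½*167/20 = -167/40 ≈ -4.1750)
S(I) = (-167/40 + I)/(2*I) (S(I) = (I - 167/40)/(I + I) = (-167/40 + I)/((2*I)) = (-167/40 + I)*(1/(2*I)) = (-167/40 + I)/(2*I))
O - S(s) = 2250 - (-167 + 40*201)/(80*201) = 2250 - (-167 + 8040)/(80*201) = 2250 - 7873/(80*201) = 2250 - 1*7873/16080 = 2250 - 7873/16080 = 36172127/16080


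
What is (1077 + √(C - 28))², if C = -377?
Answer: 1159524 + 19386*I*√5 ≈ 1.1595e+6 + 43348.0*I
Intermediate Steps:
(1077 + √(C - 28))² = (1077 + √(-377 - 28))² = (1077 + √(-405))² = (1077 + 9*I*√5)²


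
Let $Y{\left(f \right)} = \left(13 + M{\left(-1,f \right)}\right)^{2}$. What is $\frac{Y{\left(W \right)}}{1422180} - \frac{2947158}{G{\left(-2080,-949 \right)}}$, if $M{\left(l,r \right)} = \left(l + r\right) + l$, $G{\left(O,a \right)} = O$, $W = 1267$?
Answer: $\frac{11652184431}{8217040} \approx 1418.1$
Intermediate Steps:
$M{\left(l,r \right)} = r + 2 l$
$Y{\left(f \right)} = \left(11 + f\right)^{2}$ ($Y{\left(f \right)} = \left(13 + \left(f + 2 \left(-1\right)\right)\right)^{2} = \left(13 + \left(f - 2\right)\right)^{2} = \left(13 + \left(-2 + f\right)\right)^{2} = \left(11 + f\right)^{2}$)
$\frac{Y{\left(W \right)}}{1422180} - \frac{2947158}{G{\left(-2080,-949 \right)}} = \frac{\left(11 + 1267\right)^{2}}{1422180} - \frac{2947158}{-2080} = 1278^{2} \cdot \frac{1}{1422180} - - \frac{1473579}{1040} = 1633284 \cdot \frac{1}{1422180} + \frac{1473579}{1040} = \frac{45369}{39505} + \frac{1473579}{1040} = \frac{11652184431}{8217040}$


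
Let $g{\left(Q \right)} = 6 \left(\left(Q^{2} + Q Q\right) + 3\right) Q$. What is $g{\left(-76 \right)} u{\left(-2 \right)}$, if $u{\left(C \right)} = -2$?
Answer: $10538160$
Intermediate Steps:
$g{\left(Q \right)} = Q \left(18 + 12 Q^{2}\right)$ ($g{\left(Q \right)} = 6 \left(\left(Q^{2} + Q^{2}\right) + 3\right) Q = 6 \left(2 Q^{2} + 3\right) Q = 6 \left(3 + 2 Q^{2}\right) Q = \left(18 + 12 Q^{2}\right) Q = Q \left(18 + 12 Q^{2}\right)$)
$g{\left(-76 \right)} u{\left(-2 \right)} = \left(12 \left(-76\right)^{3} + 18 \left(-76\right)\right) \left(-2\right) = \left(12 \left(-438976\right) - 1368\right) \left(-2\right) = \left(-5267712 - 1368\right) \left(-2\right) = \left(-5269080\right) \left(-2\right) = 10538160$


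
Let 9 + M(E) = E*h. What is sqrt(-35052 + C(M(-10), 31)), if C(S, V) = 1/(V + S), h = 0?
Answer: I*sqrt(16965146)/22 ≈ 187.22*I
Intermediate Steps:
M(E) = -9 (M(E) = -9 + E*0 = -9 + 0 = -9)
C(S, V) = 1/(S + V)
sqrt(-35052 + C(M(-10), 31)) = sqrt(-35052 + 1/(-9 + 31)) = sqrt(-35052 + 1/22) = sqrt(-771143/22) = I*sqrt(16965146)/22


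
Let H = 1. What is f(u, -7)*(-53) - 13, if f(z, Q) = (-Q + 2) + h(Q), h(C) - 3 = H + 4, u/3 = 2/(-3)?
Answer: -914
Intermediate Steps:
u = -2 (u = 3*(2/(-3)) = 3*(2*(-⅓)) = 3*(-⅔) = -2)
h(C) = 8 (h(C) = 3 + (1 + 4) = 3 + 5 = 8)
f(z, Q) = 10 - Q (f(z, Q) = (-Q + 2) + 8 = (2 - Q) + 8 = 10 - Q)
f(u, -7)*(-53) - 13 = (10 - 1*(-7))*(-53) - 13 = (10 + 7)*(-53) - 13 = 17*(-53) - 13 = -901 - 13 = -914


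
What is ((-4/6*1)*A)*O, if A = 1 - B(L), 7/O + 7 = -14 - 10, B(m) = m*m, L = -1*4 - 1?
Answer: -112/31 ≈ -3.6129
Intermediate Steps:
L = -5 (L = -4 - 1 = -5)
B(m) = m²
O = -7/31 (O = 7/(-7 + (-14 - 10)) = 7/(-7 - 24) = 7/(-31) = 7*(-1/31) = -7/31 ≈ -0.22581)
A = -24 (A = 1 - 1*(-5)² = 1 - 1*25 = 1 - 25 = -24)
((-4/6*1)*A)*O = ((-4/6*1)*(-24))*(-7/31) = ((-4*⅙*1)*(-24))*(-7/31) = (-⅔*1*(-24))*(-7/31) = -⅔*(-24)*(-7/31) = 16*(-7/31) = -112/31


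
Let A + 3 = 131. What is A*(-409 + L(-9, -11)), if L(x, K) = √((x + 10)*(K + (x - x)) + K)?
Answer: -52352 + 128*I*√22 ≈ -52352.0 + 600.37*I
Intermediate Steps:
L(x, K) = √(K + K*(10 + x)) (L(x, K) = √((10 + x)*(K + 0) + K) = √((10 + x)*K + K) = √(K*(10 + x) + K) = √(K + K*(10 + x)))
A = 128 (A = -3 + 131 = 128)
A*(-409 + L(-9, -11)) = 128*(-409 + √(-11*(11 - 9))) = 128*(-409 + √(-11*2)) = 128*(-409 + √(-22)) = 128*(-409 + I*√22) = -52352 + 128*I*√22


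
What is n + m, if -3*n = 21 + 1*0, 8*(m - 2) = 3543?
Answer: 3503/8 ≈ 437.88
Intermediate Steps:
m = 3559/8 (m = 2 + (1/8)*3543 = 2 + 3543/8 = 3559/8 ≈ 444.88)
n = -7 (n = -(21 + 1*0)/3 = -(21 + 0)/3 = -1/3*21 = -7)
n + m = -7 + 3559/8 = 3503/8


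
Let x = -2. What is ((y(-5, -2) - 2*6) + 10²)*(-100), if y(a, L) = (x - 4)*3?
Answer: -7000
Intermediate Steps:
y(a, L) = -18 (y(a, L) = (-2 - 4)*3 = -6*3 = -18)
((y(-5, -2) - 2*6) + 10²)*(-100) = ((-18 - 2*6) + 10²)*(-100) = ((-18 - 12) + 100)*(-100) = (-30 + 100)*(-100) = 70*(-100) = -7000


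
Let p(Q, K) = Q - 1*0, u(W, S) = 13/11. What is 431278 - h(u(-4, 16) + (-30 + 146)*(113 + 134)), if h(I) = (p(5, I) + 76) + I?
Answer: 4427982/11 ≈ 4.0254e+5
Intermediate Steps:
u(W, S) = 13/11 (u(W, S) = 13*(1/11) = 13/11)
p(Q, K) = Q (p(Q, K) = Q + 0 = Q)
h(I) = 81 + I (h(I) = (5 + 76) + I = 81 + I)
431278 - h(u(-4, 16) + (-30 + 146)*(113 + 134)) = 431278 - (81 + (13/11 + (-30 + 146)*(113 + 134))) = 431278 - (81 + (13/11 + 116*247)) = 431278 - (81 + (13/11 + 28652)) = 431278 - (81 + 315185/11) = 431278 - 1*316076/11 = 431278 - 316076/11 = 4427982/11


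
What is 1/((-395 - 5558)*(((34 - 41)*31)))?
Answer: 1/1291801 ≈ 7.7411e-7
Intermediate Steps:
1/((-395 - 5558)*(((34 - 41)*31))) = 1/((-5953)*((-7*31))) = -1/5953/(-217) = -1/5953*(-1/217) = 1/1291801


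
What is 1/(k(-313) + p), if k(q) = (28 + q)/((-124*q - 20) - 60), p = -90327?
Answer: -38732/3498545649 ≈ -1.1071e-5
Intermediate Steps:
k(q) = (28 + q)/(-80 - 124*q) (k(q) = (28 + q)/((-20 - 124*q) - 60) = (28 + q)/(-80 - 124*q))
1/(k(-313) + p) = 1/((-28 - 1*(-313))/(4*(20 + 31*(-313))) - 90327) = 1/((-28 + 313)/(4*(20 - 9703)) - 90327) = 1/((¼)*285/(-9683) - 90327) = 1/((¼)*(-1/9683)*285 - 90327) = 1/(-285/38732 - 90327) = 1/(-3498545649/38732) = -38732/3498545649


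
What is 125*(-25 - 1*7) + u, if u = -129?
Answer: -4129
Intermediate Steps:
125*(-25 - 1*7) + u = 125*(-25 - 1*7) - 129 = 125*(-25 - 7) - 129 = 125*(-32) - 129 = -4000 - 129 = -4129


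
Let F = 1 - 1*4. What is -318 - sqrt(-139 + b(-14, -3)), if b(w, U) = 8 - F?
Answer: -318 - 8*I*sqrt(2) ≈ -318.0 - 11.314*I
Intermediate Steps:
F = -3 (F = 1 - 4 = -3)
b(w, U) = 11 (b(w, U) = 8 - 1*(-3) = 8 + 3 = 11)
-318 - sqrt(-139 + b(-14, -3)) = -318 - sqrt(-139 + 11) = -318 - sqrt(-128) = -318 - 8*I*sqrt(2)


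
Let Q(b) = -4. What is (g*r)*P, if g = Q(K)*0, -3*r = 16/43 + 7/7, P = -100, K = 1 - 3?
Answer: 0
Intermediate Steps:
K = -2
r = -59/129 (r = -(16/43 + 7/7)/3 = -(16*(1/43) + 7*(⅐))/3 = -(16/43 + 1)/3 = -⅓*59/43 = -59/129 ≈ -0.45736)
g = 0 (g = -4*0 = 0)
(g*r)*P = (0*(-59/129))*(-100) = 0*(-100) = 0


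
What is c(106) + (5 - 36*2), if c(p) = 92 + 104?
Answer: 129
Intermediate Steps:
c(p) = 196
c(106) + (5 - 36*2) = 196 + (5 - 36*2) = 196 + (5 - 72) = 196 - 67 = 129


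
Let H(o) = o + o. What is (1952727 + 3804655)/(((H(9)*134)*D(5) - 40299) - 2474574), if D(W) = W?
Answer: -5757382/2502813 ≈ -2.3004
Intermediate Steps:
H(o) = 2*o
(1952727 + 3804655)/(((H(9)*134)*D(5) - 40299) - 2474574) = (1952727 + 3804655)/((((2*9)*134)*5 - 40299) - 2474574) = 5757382/(((18*134)*5 - 40299) - 2474574) = 5757382/((2412*5 - 40299) - 2474574) = 5757382/((12060 - 40299) - 2474574) = 5757382/(-28239 - 2474574) = 5757382/(-2502813) = 5757382*(-1/2502813) = -5757382/2502813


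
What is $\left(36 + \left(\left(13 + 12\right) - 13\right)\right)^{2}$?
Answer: $2304$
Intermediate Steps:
$\left(36 + \left(\left(13 + 12\right) - 13\right)\right)^{2} = \left(36 + \left(25 - 13\right)\right)^{2} = \left(36 + 12\right)^{2} = 48^{2} = 2304$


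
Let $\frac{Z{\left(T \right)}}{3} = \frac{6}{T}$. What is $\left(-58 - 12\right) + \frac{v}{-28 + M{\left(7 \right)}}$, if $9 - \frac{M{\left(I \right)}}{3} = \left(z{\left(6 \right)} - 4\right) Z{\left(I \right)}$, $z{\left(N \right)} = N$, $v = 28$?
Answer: $- \frac{8246}{115} \approx -71.704$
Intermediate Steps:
$Z{\left(T \right)} = \frac{18}{T}$ ($Z{\left(T \right)} = 3 \frac{6}{T} = \frac{18}{T}$)
$M{\left(I \right)} = 27 - \frac{108}{I}$ ($M{\left(I \right)} = 27 - 3 \left(6 - 4\right) \frac{18}{I} = 27 - 3 \cdot 2 \frac{18}{I} = 27 - 3 \frac{36}{I} = 27 - \frac{108}{I}$)
$\left(-58 - 12\right) + \frac{v}{-28 + M{\left(7 \right)}} = \left(-58 - 12\right) + \frac{1}{-28 + \left(27 - \frac{108}{7}\right)} 28 = -70 + \frac{1}{-28 + \left(27 - \frac{108}{7}\right)} 28 = -70 + \frac{1}{-28 + \frac{81}{7}} \cdot 28 = -70 + \frac{1}{- \frac{115}{7}} \cdot 28 = -70 - \frac{196}{115} = - \frac{8246}{115}$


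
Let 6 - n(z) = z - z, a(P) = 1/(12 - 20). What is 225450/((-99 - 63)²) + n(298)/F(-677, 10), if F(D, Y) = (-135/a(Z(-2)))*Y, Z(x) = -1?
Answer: 417527/48600 ≈ 8.5911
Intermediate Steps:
a(P) = -⅛ (a(P) = 1/(-8) = -⅛)
n(z) = 6 (n(z) = 6 - (z - z) = 6 - 1*0 = 6 + 0 = 6)
F(D, Y) = 1080*Y (F(D, Y) = (-135/(-⅛))*Y = (-135*(-8))*Y = 1080*Y)
225450/((-99 - 63)²) + n(298)/F(-677, 10) = 225450/((-99 - 63)²) + 6/((1080*10)) = 225450/((-162)²) + 6/10800 = 225450/26244 + 6*(1/10800) = 225450*(1/26244) + 1/1800 = 4175/486 + 1/1800 = 417527/48600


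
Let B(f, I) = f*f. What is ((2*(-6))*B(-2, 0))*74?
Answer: -3552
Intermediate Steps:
B(f, I) = f²
((2*(-6))*B(-2, 0))*74 = ((2*(-6))*(-2)²)*74 = -12*4*74 = -48*74 = -3552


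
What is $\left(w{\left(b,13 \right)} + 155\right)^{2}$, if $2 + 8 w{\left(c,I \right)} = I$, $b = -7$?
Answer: $\frac{1565001}{64} \approx 24453.0$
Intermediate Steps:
$w{\left(c,I \right)} = - \frac{1}{4} + \frac{I}{8}$
$\left(w{\left(b,13 \right)} + 155\right)^{2} = \left(\left(- \frac{1}{4} + \frac{1}{8} \cdot 13\right) + 155\right)^{2} = \left(\left(- \frac{1}{4} + \frac{13}{8}\right) + 155\right)^{2} = \left(\frac{11}{8} + 155\right)^{2} = \left(\frac{1251}{8}\right)^{2} = \frac{1565001}{64}$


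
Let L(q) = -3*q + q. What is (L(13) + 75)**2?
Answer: 2401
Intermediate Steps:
L(q) = -2*q
(L(13) + 75)**2 = (-2*13 + 75)**2 = (-26 + 75)**2 = 49**2 = 2401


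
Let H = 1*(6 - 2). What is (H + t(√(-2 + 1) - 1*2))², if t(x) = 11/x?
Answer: -117/25 + 44*I/25 ≈ -4.68 + 1.76*I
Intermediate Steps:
H = 4 (H = 1*4 = 4)
(H + t(√(-2 + 1) - 1*2))² = (4 + 11/(√(-2 + 1) - 1*2))² = (4 + 11/(√(-1) - 2))² = (4 + 11/(I - 2))² = (4 + 11/(-2 + I))² = (4 + 11*((-2 - I)/5))² = (4 + 11*(-2 - I)/5)²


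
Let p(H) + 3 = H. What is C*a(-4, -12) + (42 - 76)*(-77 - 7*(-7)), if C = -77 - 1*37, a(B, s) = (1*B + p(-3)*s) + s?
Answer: -5432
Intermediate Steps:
p(H) = -3 + H
a(B, s) = B - 5*s (a(B, s) = (1*B + (-3 - 3)*s) + s = (B - 6*s) + s = B - 5*s)
C = -114 (C = -77 - 37 = -114)
C*a(-4, -12) + (42 - 76)*(-77 - 7*(-7)) = -114*(-4 - 5*(-12)) + (42 - 76)*(-77 - 7*(-7)) = -114*(-4 + 60) - 34*(-77 + 49) = -114*56 - 34*(-28) = -6384 + 952 = -5432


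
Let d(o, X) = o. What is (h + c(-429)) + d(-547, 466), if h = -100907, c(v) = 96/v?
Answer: -14507954/143 ≈ -1.0145e+5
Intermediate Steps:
(h + c(-429)) + d(-547, 466) = (-100907 + 96/(-429)) - 547 = (-100907 + 96*(-1/429)) - 547 = (-100907 - 32/143) - 547 = -14429733/143 - 547 = -14507954/143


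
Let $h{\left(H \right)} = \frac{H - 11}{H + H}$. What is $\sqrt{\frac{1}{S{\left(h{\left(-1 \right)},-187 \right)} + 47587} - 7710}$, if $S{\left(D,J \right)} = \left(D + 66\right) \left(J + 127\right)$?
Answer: $\frac{i \sqrt{294558706427}}{6181} \approx 87.807 i$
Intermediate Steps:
$h{\left(H \right)} = \frac{-11 + H}{2 H}$
$S{\left(D,J \right)} = \left(66 + D\right) \left(127 + J\right)$
$\sqrt{\frac{1}{S{\left(h{\left(-1 \right)},-187 \right)} + 47587} - 7710} = \sqrt{\frac{1}{\left(8382 + 66 \left(-187\right) + 127 \frac{-11 - 1}{2 \left(-1\right)} + \frac{-11 - 1}{2 \left(-1\right)} \left(-187\right)\right) + 47587} - 7710} = \sqrt{\frac{1}{\left(8382 - 12342 + 127 \cdot \frac{1}{2} \left(-1\right) \left(-12\right) + \frac{1}{2} \left(-1\right) \left(-12\right) \left(-187\right)\right) + 47587} - 7710} = \sqrt{\frac{1}{\left(8382 - 12342 + 127 \cdot 6 + 6 \left(-187\right)\right) + 47587} - 7710} = \sqrt{\frac{1}{\left(8382 - 12342 + 762 - 1122\right) + 47587} - 7710} = \sqrt{\frac{1}{-4320 + 47587} - 7710} = \sqrt{\frac{1}{43267} - 7710} = \sqrt{- \frac{333588569}{43267}} = \frac{i \sqrt{294558706427}}{6181}$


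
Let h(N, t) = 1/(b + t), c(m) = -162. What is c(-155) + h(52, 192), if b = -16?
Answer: -28511/176 ≈ -161.99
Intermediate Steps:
h(N, t) = 1/(-16 + t)
c(-155) + h(52, 192) = -162 + 1/(-16 + 192) = -162 + 1/176 = -28511/176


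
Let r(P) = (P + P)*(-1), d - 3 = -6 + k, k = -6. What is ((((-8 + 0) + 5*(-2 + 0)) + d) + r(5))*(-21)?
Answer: 777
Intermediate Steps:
d = -9 (d = 3 + (-6 - 6) = 3 - 12 = -9)
r(P) = -2*P (r(P) = (2*P)*(-1) = -2*P)
((((-8 + 0) + 5*(-2 + 0)) + d) + r(5))*(-21) = ((((-8 + 0) + 5*(-2 + 0)) - 9) - 2*5)*(-21) = (((-8 + 5*(-2)) - 9) - 10)*(-21) = (((-8 - 10) - 9) - 10)*(-21) = ((-18 - 9) - 10)*(-21) = (-27 - 10)*(-21) = -37*(-21) = 777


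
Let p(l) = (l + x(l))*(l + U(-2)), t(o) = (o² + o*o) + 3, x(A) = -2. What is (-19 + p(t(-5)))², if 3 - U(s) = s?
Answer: 8637721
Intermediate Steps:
U(s) = 3 - s
t(o) = 3 + 2*o² (t(o) = (o² + o²) + 3 = 2*o² + 3 = 3 + 2*o²)
p(l) = (-2 + l)*(5 + l) (p(l) = (l - 2)*(l + (3 - 1*(-2))) = (-2 + l)*(l + (3 + 2)) = (-2 + l)*(l + 5) = (-2 + l)*(5 + l))
(-19 + p(t(-5)))² = (-19 + (-10 + (3 + 2*(-5)²)² + 3*(3 + 2*(-5)²)))² = (-19 + (-10 + (3 + 2*25)² + 3*(3 + 2*25)))² = (-19 + (-10 + (3 + 50)² + 3*(3 + 50)))² = (-19 + (-10 + 53² + 3*53))² = (-19 + (-10 + 2809 + 159))² = (-19 + 2958)² = 2939² = 8637721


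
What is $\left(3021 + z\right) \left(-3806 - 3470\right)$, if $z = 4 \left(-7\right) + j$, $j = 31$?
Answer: $-22002624$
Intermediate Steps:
$z = 3$ ($z = 4 \left(-7\right) + 31 = -28 + 31 = 3$)
$\left(3021 + z\right) \left(-3806 - 3470\right) = \left(3021 + 3\right) \left(-3806 - 3470\right) = 3024 \left(-7276\right) = -22002624$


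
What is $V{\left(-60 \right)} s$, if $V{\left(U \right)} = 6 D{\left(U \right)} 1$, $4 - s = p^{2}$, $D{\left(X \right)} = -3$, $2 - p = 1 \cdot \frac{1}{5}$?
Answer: $- \frac{342}{25} \approx -13.68$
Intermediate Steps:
$p = \frac{9}{5}$ ($p = 2 - 1 \cdot \frac{1}{5} = 2 - \frac{1}{5} = \frac{9}{5} \approx 1.8$)
$s = \frac{19}{25}$ ($s = 4 - \left(\frac{9}{5}\right)^{2} = 4 - \frac{81}{25} = \frac{19}{25} \approx 0.76$)
$V{\left(U \right)} = -18$ ($V{\left(U \right)} = 6 \left(-3\right) 1 = \left(-18\right) 1 = -18$)
$V{\left(-60 \right)} s = \left(-18\right) \frac{19}{25} = - \frac{342}{25}$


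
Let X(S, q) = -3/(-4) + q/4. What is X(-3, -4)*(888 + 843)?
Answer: -1731/4 ≈ -432.75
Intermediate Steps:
X(S, q) = ¾ + q/4 (X(S, q) = -3*(-¼) + q*(¼) = ¾ + q/4)
X(-3, -4)*(888 + 843) = (¾ + (¼)*(-4))*(888 + 843) = (¾ - 1)*1731 = -¼*1731 = -1731/4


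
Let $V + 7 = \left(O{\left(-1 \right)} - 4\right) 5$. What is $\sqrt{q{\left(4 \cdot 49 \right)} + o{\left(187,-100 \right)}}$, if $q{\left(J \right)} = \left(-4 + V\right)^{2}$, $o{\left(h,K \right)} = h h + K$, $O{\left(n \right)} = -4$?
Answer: $\sqrt{37470} \approx 193.57$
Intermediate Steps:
$V = -47$ ($V = -7 + \left(-4 - 4\right) 5 = -7 - 40 = -47$)
$o{\left(h,K \right)} = K + h^{2}$ ($o{\left(h,K \right)} = h^{2} + K = K + h^{2}$)
$q{\left(J \right)} = 2601$ ($q{\left(J \right)} = \left(-4 - 47\right)^{2} = \left(-51\right)^{2} = 2601$)
$\sqrt{q{\left(4 \cdot 49 \right)} + o{\left(187,-100 \right)}} = \sqrt{2601 - \left(100 - 187^{2}\right)} = \sqrt{2601 + \left(-100 + 34969\right)} = \sqrt{2601 + 34869} = \sqrt{37470}$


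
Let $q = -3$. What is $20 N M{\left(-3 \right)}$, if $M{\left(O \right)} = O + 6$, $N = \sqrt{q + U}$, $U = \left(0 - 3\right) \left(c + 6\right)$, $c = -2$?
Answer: $60 i \sqrt{15} \approx 232.38 i$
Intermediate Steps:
$U = -12$ ($U = \left(0 - 3\right) \left(-2 + 6\right) = \left(-3\right) 4 = -12$)
$N = i \sqrt{15}$ ($N = \sqrt{-3 - 12} = \sqrt{-15} = i \sqrt{15} \approx 3.873 i$)
$M{\left(O \right)} = 6 + O$
$20 N M{\left(-3 \right)} = 20 i \sqrt{15} \left(6 - 3\right) = 20 i \sqrt{15} \cdot 3 = 60 i \sqrt{15}$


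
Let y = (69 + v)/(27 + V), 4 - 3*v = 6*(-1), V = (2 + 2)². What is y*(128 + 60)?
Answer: 40796/129 ≈ 316.25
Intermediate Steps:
V = 16 (V = 4² = 16)
v = 10/3 (v = 4/3 - 2*(-1) = 4/3 - ⅓*(-6) = 4/3 + 2 = 10/3 ≈ 3.3333)
y = 217/129 (y = (69 + 10/3)/(27 + 16) = (217/3)/43 = (217/3)*(1/43) = 217/129 ≈ 1.6822)
y*(128 + 60) = 217*(128 + 60)/129 = (217/129)*188 = 40796/129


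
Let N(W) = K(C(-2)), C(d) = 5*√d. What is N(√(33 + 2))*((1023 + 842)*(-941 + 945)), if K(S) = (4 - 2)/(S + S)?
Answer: -746*I*√2 ≈ -1055.0*I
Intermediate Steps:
K(S) = 1/S (K(S) = 2/((2*S)) = 2*(1/(2*S)) = 1/S)
N(W) = -I*√2/10 (N(W) = 1/(5*√(-2)) = 1/(5*(I*√2)) = 1/(5*I*√2) = -I*√2/10)
N(√(33 + 2))*((1023 + 842)*(-941 + 945)) = (-I*√2/10)*((1023 + 842)*(-941 + 945)) = (-I*√2/10)*(1865*4) = -I*√2/10*7460 = -746*I*√2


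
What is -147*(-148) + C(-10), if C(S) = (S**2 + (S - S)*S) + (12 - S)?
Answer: 21878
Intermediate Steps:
C(S) = 12 + S**2 - S (C(S) = (S**2 + 0*S) + (12 - S) = (S**2 + 0) + (12 - S) = S**2 + (12 - S) = 12 + S**2 - S)
-147*(-148) + C(-10) = -147*(-148) + (12 + (-10)**2 - 1*(-10)) = 21756 + (12 + 100 + 10) = 21756 + 122 = 21878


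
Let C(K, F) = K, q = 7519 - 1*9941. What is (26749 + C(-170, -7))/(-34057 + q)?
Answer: -26579/36479 ≈ -0.72861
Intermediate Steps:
q = -2422 (q = 7519 - 9941 = -2422)
(26749 + C(-170, -7))/(-34057 + q) = (26749 - 170)/(-34057 - 2422) = 26579/(-36479) = 26579*(-1/36479) = -26579/36479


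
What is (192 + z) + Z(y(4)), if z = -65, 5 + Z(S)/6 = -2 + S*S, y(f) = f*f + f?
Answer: 2485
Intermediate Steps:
y(f) = f + f**2 (y(f) = f**2 + f = f + f**2)
Z(S) = -42 + 6*S**2 (Z(S) = -30 + 6*(-2 + S*S) = -30 + 6*(-2 + S**2) = -30 + (-12 + 6*S**2) = -42 + 6*S**2)
(192 + z) + Z(y(4)) = (192 - 65) + (-42 + 6*(4*(1 + 4))**2) = 127 + (-42 + 6*(4*5)**2) = 127 + (-42 + 6*20**2) = 127 + (-42 + 6*400) = 127 + (-42 + 2400) = 127 + 2358 = 2485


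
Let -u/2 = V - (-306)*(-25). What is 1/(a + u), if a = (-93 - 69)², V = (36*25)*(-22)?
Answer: 1/81144 ≈ 1.2324e-5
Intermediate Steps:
V = -19800 (V = 900*(-22) = -19800)
u = 54900 (u = -2*(-19800 - (-306)*(-25)) = -2*(-19800 - 1*7650) = -2*(-19800 - 7650) = -2*(-27450) = 54900)
a = 26244 (a = (-162)² = 26244)
1/(a + u) = 1/(26244 + 54900) = 1/81144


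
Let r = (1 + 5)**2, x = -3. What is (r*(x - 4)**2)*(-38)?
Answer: -67032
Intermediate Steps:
r = 36 (r = 6**2 = 36)
(r*(x - 4)**2)*(-38) = (36*(-3 - 4)**2)*(-38) = (36*(-7)**2)*(-38) = (36*49)*(-38) = 1764*(-38) = -67032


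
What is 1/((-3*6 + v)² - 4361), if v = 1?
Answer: -1/4072 ≈ -0.00024558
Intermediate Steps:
1/((-3*6 + v)² - 4361) = 1/((-3*6 + 1)² - 4361) = 1/((-18 + 1)² - 4361) = 1/((-17)² - 4361) = 1/(289 - 4361) = 1/(-4072) = -1/4072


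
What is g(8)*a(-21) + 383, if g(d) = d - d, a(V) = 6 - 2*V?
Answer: 383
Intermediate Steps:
g(d) = 0
g(8)*a(-21) + 383 = 0*(6 - 2*(-21)) + 383 = 0*(6 + 42) + 383 = 0*48 + 383 = 0 + 383 = 383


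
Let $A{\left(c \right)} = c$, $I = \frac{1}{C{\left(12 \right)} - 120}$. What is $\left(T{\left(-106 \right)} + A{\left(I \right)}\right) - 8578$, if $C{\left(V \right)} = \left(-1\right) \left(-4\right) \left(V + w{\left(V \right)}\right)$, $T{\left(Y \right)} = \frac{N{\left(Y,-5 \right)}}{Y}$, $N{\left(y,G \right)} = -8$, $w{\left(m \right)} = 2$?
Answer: $- \frac{29096373}{3392} \approx -8577.9$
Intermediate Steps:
$T{\left(Y \right)} = - \frac{8}{Y}$
$C{\left(V \right)} = 8 + 4 V$ ($C{\left(V \right)} = \left(-1\right) \left(-4\right) \left(V + 2\right) = 4 \left(2 + V\right) = 8 + 4 V$)
$I = - \frac{1}{64}$ ($I = \frac{1}{\left(8 + 4 \cdot 12\right) - 120} = \frac{1}{\left(8 + 48\right) - 120} = \frac{1}{56 - 120} = \frac{1}{-64} = - \frac{1}{64} \approx -0.015625$)
$\left(T{\left(-106 \right)} + A{\left(I \right)}\right) - 8578 = \left(- \frac{8}{-106} - \frac{1}{64}\right) - 8578 = \left(\left(-8\right) \left(- \frac{1}{106}\right) - \frac{1}{64}\right) - 8578 = \left(\frac{4}{53} - \frac{1}{64}\right) - 8578 = \frac{203}{3392} - 8578 = - \frac{29096373}{3392}$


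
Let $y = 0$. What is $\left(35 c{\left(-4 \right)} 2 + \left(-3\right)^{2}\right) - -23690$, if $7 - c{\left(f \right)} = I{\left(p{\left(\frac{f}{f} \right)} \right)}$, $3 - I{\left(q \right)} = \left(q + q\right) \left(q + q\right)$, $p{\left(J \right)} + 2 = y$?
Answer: $25099$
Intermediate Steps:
$p{\left(J \right)} = -2$ ($p{\left(J \right)} = -2 + 0 = -2$)
$I{\left(q \right)} = 3 - 4 q^{2}$ ($I{\left(q \right)} = 3 - \left(q + q\right) \left(q + q\right) = 3 - 2 q 2 q = 3 - 4 q^{2}$)
$c{\left(f \right)} = 20$ ($c{\left(f \right)} = 7 - \left(3 - 4 \left(-2\right)^{2}\right) = 7 - \left(3 - 16\right) = 7 - -13 = 7 + 13 = 20$)
$\left(35 c{\left(-4 \right)} 2 + \left(-3\right)^{2}\right) - -23690 = \left(35 \cdot 20 \cdot 2 + \left(-3\right)^{2}\right) - -23690 = \left(35 \cdot 40 + 9\right) + 23690 = \left(1400 + 9\right) + 23690 = 1409 + 23690 = 25099$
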